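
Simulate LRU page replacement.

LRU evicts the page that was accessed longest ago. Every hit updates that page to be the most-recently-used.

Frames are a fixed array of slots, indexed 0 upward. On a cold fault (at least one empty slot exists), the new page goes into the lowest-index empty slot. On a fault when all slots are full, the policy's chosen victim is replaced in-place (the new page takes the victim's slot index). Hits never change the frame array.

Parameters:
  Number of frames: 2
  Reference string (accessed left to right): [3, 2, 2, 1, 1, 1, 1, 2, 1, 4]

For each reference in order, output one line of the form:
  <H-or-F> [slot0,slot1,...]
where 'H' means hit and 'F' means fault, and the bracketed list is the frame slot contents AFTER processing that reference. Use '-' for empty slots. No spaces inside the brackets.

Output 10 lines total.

F [3,-]
F [3,2]
H [3,2]
F [1,2]
H [1,2]
H [1,2]
H [1,2]
H [1,2]
H [1,2]
F [1,4]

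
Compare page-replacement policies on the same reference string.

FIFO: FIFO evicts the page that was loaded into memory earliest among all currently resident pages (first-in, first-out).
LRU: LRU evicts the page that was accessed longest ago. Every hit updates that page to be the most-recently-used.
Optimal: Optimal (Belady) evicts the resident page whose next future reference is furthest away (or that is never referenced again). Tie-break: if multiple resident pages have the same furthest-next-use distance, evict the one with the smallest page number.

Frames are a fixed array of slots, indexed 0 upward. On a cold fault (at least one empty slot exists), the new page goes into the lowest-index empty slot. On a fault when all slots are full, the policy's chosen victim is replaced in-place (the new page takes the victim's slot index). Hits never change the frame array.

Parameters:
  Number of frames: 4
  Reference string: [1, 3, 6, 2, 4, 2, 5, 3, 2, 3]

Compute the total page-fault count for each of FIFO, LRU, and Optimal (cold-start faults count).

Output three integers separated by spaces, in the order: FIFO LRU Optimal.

--- FIFO ---
  step 0: ref 1 -> FAULT, frames=[1,-,-,-] (faults so far: 1)
  step 1: ref 3 -> FAULT, frames=[1,3,-,-] (faults so far: 2)
  step 2: ref 6 -> FAULT, frames=[1,3,6,-] (faults so far: 3)
  step 3: ref 2 -> FAULT, frames=[1,3,6,2] (faults so far: 4)
  step 4: ref 4 -> FAULT, evict 1, frames=[4,3,6,2] (faults so far: 5)
  step 5: ref 2 -> HIT, frames=[4,3,6,2] (faults so far: 5)
  step 6: ref 5 -> FAULT, evict 3, frames=[4,5,6,2] (faults so far: 6)
  step 7: ref 3 -> FAULT, evict 6, frames=[4,5,3,2] (faults so far: 7)
  step 8: ref 2 -> HIT, frames=[4,5,3,2] (faults so far: 7)
  step 9: ref 3 -> HIT, frames=[4,5,3,2] (faults so far: 7)
  FIFO total faults: 7
--- LRU ---
  step 0: ref 1 -> FAULT, frames=[1,-,-,-] (faults so far: 1)
  step 1: ref 3 -> FAULT, frames=[1,3,-,-] (faults so far: 2)
  step 2: ref 6 -> FAULT, frames=[1,3,6,-] (faults so far: 3)
  step 3: ref 2 -> FAULT, frames=[1,3,6,2] (faults so far: 4)
  step 4: ref 4 -> FAULT, evict 1, frames=[4,3,6,2] (faults so far: 5)
  step 5: ref 2 -> HIT, frames=[4,3,6,2] (faults so far: 5)
  step 6: ref 5 -> FAULT, evict 3, frames=[4,5,6,2] (faults so far: 6)
  step 7: ref 3 -> FAULT, evict 6, frames=[4,5,3,2] (faults so far: 7)
  step 8: ref 2 -> HIT, frames=[4,5,3,2] (faults so far: 7)
  step 9: ref 3 -> HIT, frames=[4,5,3,2] (faults so far: 7)
  LRU total faults: 7
--- Optimal ---
  step 0: ref 1 -> FAULT, frames=[1,-,-,-] (faults so far: 1)
  step 1: ref 3 -> FAULT, frames=[1,3,-,-] (faults so far: 2)
  step 2: ref 6 -> FAULT, frames=[1,3,6,-] (faults so far: 3)
  step 3: ref 2 -> FAULT, frames=[1,3,6,2] (faults so far: 4)
  step 4: ref 4 -> FAULT, evict 1, frames=[4,3,6,2] (faults so far: 5)
  step 5: ref 2 -> HIT, frames=[4,3,6,2] (faults so far: 5)
  step 6: ref 5 -> FAULT, evict 4, frames=[5,3,6,2] (faults so far: 6)
  step 7: ref 3 -> HIT, frames=[5,3,6,2] (faults so far: 6)
  step 8: ref 2 -> HIT, frames=[5,3,6,2] (faults so far: 6)
  step 9: ref 3 -> HIT, frames=[5,3,6,2] (faults so far: 6)
  Optimal total faults: 6

Answer: 7 7 6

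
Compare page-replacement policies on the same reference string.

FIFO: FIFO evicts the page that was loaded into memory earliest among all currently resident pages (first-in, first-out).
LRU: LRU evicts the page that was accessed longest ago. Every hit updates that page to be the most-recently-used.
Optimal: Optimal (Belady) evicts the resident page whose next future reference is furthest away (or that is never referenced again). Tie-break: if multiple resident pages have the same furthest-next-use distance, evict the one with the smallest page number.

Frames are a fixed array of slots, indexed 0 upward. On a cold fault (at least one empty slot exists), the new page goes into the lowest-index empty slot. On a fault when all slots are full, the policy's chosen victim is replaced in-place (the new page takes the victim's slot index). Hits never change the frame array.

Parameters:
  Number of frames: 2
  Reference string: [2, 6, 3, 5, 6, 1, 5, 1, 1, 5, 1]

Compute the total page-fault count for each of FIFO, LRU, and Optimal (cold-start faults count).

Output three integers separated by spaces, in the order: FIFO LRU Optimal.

--- FIFO ---
  step 0: ref 2 -> FAULT, frames=[2,-] (faults so far: 1)
  step 1: ref 6 -> FAULT, frames=[2,6] (faults so far: 2)
  step 2: ref 3 -> FAULT, evict 2, frames=[3,6] (faults so far: 3)
  step 3: ref 5 -> FAULT, evict 6, frames=[3,5] (faults so far: 4)
  step 4: ref 6 -> FAULT, evict 3, frames=[6,5] (faults so far: 5)
  step 5: ref 1 -> FAULT, evict 5, frames=[6,1] (faults so far: 6)
  step 6: ref 5 -> FAULT, evict 6, frames=[5,1] (faults so far: 7)
  step 7: ref 1 -> HIT, frames=[5,1] (faults so far: 7)
  step 8: ref 1 -> HIT, frames=[5,1] (faults so far: 7)
  step 9: ref 5 -> HIT, frames=[5,1] (faults so far: 7)
  step 10: ref 1 -> HIT, frames=[5,1] (faults so far: 7)
  FIFO total faults: 7
--- LRU ---
  step 0: ref 2 -> FAULT, frames=[2,-] (faults so far: 1)
  step 1: ref 6 -> FAULT, frames=[2,6] (faults so far: 2)
  step 2: ref 3 -> FAULT, evict 2, frames=[3,6] (faults so far: 3)
  step 3: ref 5 -> FAULT, evict 6, frames=[3,5] (faults so far: 4)
  step 4: ref 6 -> FAULT, evict 3, frames=[6,5] (faults so far: 5)
  step 5: ref 1 -> FAULT, evict 5, frames=[6,1] (faults so far: 6)
  step 6: ref 5 -> FAULT, evict 6, frames=[5,1] (faults so far: 7)
  step 7: ref 1 -> HIT, frames=[5,1] (faults so far: 7)
  step 8: ref 1 -> HIT, frames=[5,1] (faults so far: 7)
  step 9: ref 5 -> HIT, frames=[5,1] (faults so far: 7)
  step 10: ref 1 -> HIT, frames=[5,1] (faults so far: 7)
  LRU total faults: 7
--- Optimal ---
  step 0: ref 2 -> FAULT, frames=[2,-] (faults so far: 1)
  step 1: ref 6 -> FAULT, frames=[2,6] (faults so far: 2)
  step 2: ref 3 -> FAULT, evict 2, frames=[3,6] (faults so far: 3)
  step 3: ref 5 -> FAULT, evict 3, frames=[5,6] (faults so far: 4)
  step 4: ref 6 -> HIT, frames=[5,6] (faults so far: 4)
  step 5: ref 1 -> FAULT, evict 6, frames=[5,1] (faults so far: 5)
  step 6: ref 5 -> HIT, frames=[5,1] (faults so far: 5)
  step 7: ref 1 -> HIT, frames=[5,1] (faults so far: 5)
  step 8: ref 1 -> HIT, frames=[5,1] (faults so far: 5)
  step 9: ref 5 -> HIT, frames=[5,1] (faults so far: 5)
  step 10: ref 1 -> HIT, frames=[5,1] (faults so far: 5)
  Optimal total faults: 5

Answer: 7 7 5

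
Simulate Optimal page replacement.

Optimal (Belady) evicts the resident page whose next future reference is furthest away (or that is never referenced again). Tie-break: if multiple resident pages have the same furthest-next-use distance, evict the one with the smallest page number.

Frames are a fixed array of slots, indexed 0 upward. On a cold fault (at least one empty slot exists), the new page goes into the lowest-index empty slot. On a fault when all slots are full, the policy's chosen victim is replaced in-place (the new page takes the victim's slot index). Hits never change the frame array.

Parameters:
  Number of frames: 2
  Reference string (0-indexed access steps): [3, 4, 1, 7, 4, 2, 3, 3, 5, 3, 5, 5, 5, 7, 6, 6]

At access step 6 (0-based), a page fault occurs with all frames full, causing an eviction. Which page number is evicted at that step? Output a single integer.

Step 0: ref 3 -> FAULT, frames=[3,-]
Step 1: ref 4 -> FAULT, frames=[3,4]
Step 2: ref 1 -> FAULT, evict 3, frames=[1,4]
Step 3: ref 7 -> FAULT, evict 1, frames=[7,4]
Step 4: ref 4 -> HIT, frames=[7,4]
Step 5: ref 2 -> FAULT, evict 4, frames=[7,2]
Step 6: ref 3 -> FAULT, evict 2, frames=[7,3]
At step 6: evicted page 2

Answer: 2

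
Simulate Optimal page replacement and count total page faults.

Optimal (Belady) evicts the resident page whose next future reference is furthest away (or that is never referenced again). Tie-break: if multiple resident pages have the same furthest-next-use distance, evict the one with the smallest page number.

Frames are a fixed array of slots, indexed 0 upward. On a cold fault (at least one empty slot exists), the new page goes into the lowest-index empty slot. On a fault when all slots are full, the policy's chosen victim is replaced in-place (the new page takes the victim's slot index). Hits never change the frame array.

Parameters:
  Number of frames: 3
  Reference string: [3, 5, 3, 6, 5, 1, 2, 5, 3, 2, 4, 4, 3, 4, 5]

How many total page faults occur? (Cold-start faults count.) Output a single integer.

Step 0: ref 3 → FAULT, frames=[3,-,-]
Step 1: ref 5 → FAULT, frames=[3,5,-]
Step 2: ref 3 → HIT, frames=[3,5,-]
Step 3: ref 6 → FAULT, frames=[3,5,6]
Step 4: ref 5 → HIT, frames=[3,5,6]
Step 5: ref 1 → FAULT (evict 6), frames=[3,5,1]
Step 6: ref 2 → FAULT (evict 1), frames=[3,5,2]
Step 7: ref 5 → HIT, frames=[3,5,2]
Step 8: ref 3 → HIT, frames=[3,5,2]
Step 9: ref 2 → HIT, frames=[3,5,2]
Step 10: ref 4 → FAULT (evict 2), frames=[3,5,4]
Step 11: ref 4 → HIT, frames=[3,5,4]
Step 12: ref 3 → HIT, frames=[3,5,4]
Step 13: ref 4 → HIT, frames=[3,5,4]
Step 14: ref 5 → HIT, frames=[3,5,4]
Total faults: 6

Answer: 6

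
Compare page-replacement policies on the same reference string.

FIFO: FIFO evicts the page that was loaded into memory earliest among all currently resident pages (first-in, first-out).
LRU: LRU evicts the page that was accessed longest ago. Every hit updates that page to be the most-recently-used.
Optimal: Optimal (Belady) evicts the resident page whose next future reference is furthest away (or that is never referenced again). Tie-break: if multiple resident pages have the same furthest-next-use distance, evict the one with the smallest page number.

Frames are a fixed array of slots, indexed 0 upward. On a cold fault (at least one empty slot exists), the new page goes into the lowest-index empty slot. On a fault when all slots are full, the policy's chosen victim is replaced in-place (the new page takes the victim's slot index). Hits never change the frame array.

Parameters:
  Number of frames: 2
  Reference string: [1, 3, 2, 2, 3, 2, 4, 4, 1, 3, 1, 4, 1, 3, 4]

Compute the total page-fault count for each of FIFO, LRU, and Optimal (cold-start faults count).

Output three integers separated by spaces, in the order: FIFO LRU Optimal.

Answer: 10 9 7

Derivation:
--- FIFO ---
  step 0: ref 1 -> FAULT, frames=[1,-] (faults so far: 1)
  step 1: ref 3 -> FAULT, frames=[1,3] (faults so far: 2)
  step 2: ref 2 -> FAULT, evict 1, frames=[2,3] (faults so far: 3)
  step 3: ref 2 -> HIT, frames=[2,3] (faults so far: 3)
  step 4: ref 3 -> HIT, frames=[2,3] (faults so far: 3)
  step 5: ref 2 -> HIT, frames=[2,3] (faults so far: 3)
  step 6: ref 4 -> FAULT, evict 3, frames=[2,4] (faults so far: 4)
  step 7: ref 4 -> HIT, frames=[2,4] (faults so far: 4)
  step 8: ref 1 -> FAULT, evict 2, frames=[1,4] (faults so far: 5)
  step 9: ref 3 -> FAULT, evict 4, frames=[1,3] (faults so far: 6)
  step 10: ref 1 -> HIT, frames=[1,3] (faults so far: 6)
  step 11: ref 4 -> FAULT, evict 1, frames=[4,3] (faults so far: 7)
  step 12: ref 1 -> FAULT, evict 3, frames=[4,1] (faults so far: 8)
  step 13: ref 3 -> FAULT, evict 4, frames=[3,1] (faults so far: 9)
  step 14: ref 4 -> FAULT, evict 1, frames=[3,4] (faults so far: 10)
  FIFO total faults: 10
--- LRU ---
  step 0: ref 1 -> FAULT, frames=[1,-] (faults so far: 1)
  step 1: ref 3 -> FAULT, frames=[1,3] (faults so far: 2)
  step 2: ref 2 -> FAULT, evict 1, frames=[2,3] (faults so far: 3)
  step 3: ref 2 -> HIT, frames=[2,3] (faults so far: 3)
  step 4: ref 3 -> HIT, frames=[2,3] (faults so far: 3)
  step 5: ref 2 -> HIT, frames=[2,3] (faults so far: 3)
  step 6: ref 4 -> FAULT, evict 3, frames=[2,4] (faults so far: 4)
  step 7: ref 4 -> HIT, frames=[2,4] (faults so far: 4)
  step 8: ref 1 -> FAULT, evict 2, frames=[1,4] (faults so far: 5)
  step 9: ref 3 -> FAULT, evict 4, frames=[1,3] (faults so far: 6)
  step 10: ref 1 -> HIT, frames=[1,3] (faults so far: 6)
  step 11: ref 4 -> FAULT, evict 3, frames=[1,4] (faults so far: 7)
  step 12: ref 1 -> HIT, frames=[1,4] (faults so far: 7)
  step 13: ref 3 -> FAULT, evict 4, frames=[1,3] (faults so far: 8)
  step 14: ref 4 -> FAULT, evict 1, frames=[4,3] (faults so far: 9)
  LRU total faults: 9
--- Optimal ---
  step 0: ref 1 -> FAULT, frames=[1,-] (faults so far: 1)
  step 1: ref 3 -> FAULT, frames=[1,3] (faults so far: 2)
  step 2: ref 2 -> FAULT, evict 1, frames=[2,3] (faults so far: 3)
  step 3: ref 2 -> HIT, frames=[2,3] (faults so far: 3)
  step 4: ref 3 -> HIT, frames=[2,3] (faults so far: 3)
  step 5: ref 2 -> HIT, frames=[2,3] (faults so far: 3)
  step 6: ref 4 -> FAULT, evict 2, frames=[4,3] (faults so far: 4)
  step 7: ref 4 -> HIT, frames=[4,3] (faults so far: 4)
  step 8: ref 1 -> FAULT, evict 4, frames=[1,3] (faults so far: 5)
  step 9: ref 3 -> HIT, frames=[1,3] (faults so far: 5)
  step 10: ref 1 -> HIT, frames=[1,3] (faults so far: 5)
  step 11: ref 4 -> FAULT, evict 3, frames=[1,4] (faults so far: 6)
  step 12: ref 1 -> HIT, frames=[1,4] (faults so far: 6)
  step 13: ref 3 -> FAULT, evict 1, frames=[3,4] (faults so far: 7)
  step 14: ref 4 -> HIT, frames=[3,4] (faults so far: 7)
  Optimal total faults: 7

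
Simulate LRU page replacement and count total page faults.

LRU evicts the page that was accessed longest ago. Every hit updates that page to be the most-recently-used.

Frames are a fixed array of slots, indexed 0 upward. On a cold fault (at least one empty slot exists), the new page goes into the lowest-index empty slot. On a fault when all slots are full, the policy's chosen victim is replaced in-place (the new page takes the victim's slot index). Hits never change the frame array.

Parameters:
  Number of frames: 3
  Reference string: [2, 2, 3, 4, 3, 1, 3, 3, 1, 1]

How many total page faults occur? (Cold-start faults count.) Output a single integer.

Step 0: ref 2 → FAULT, frames=[2,-,-]
Step 1: ref 2 → HIT, frames=[2,-,-]
Step 2: ref 3 → FAULT, frames=[2,3,-]
Step 3: ref 4 → FAULT, frames=[2,3,4]
Step 4: ref 3 → HIT, frames=[2,3,4]
Step 5: ref 1 → FAULT (evict 2), frames=[1,3,4]
Step 6: ref 3 → HIT, frames=[1,3,4]
Step 7: ref 3 → HIT, frames=[1,3,4]
Step 8: ref 1 → HIT, frames=[1,3,4]
Step 9: ref 1 → HIT, frames=[1,3,4]
Total faults: 4

Answer: 4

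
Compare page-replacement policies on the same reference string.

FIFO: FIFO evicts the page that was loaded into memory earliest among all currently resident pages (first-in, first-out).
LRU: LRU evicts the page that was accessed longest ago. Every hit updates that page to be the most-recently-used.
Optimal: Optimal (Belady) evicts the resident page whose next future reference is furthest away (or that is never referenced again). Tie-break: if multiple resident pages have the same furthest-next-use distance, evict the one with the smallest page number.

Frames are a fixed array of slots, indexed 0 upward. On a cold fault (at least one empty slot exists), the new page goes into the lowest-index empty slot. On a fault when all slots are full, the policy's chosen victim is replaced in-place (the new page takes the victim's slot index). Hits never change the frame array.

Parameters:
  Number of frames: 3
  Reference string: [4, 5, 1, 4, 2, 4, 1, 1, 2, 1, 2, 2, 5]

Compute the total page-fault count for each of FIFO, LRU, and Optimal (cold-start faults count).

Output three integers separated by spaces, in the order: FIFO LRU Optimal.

Answer: 6 5 5

Derivation:
--- FIFO ---
  step 0: ref 4 -> FAULT, frames=[4,-,-] (faults so far: 1)
  step 1: ref 5 -> FAULT, frames=[4,5,-] (faults so far: 2)
  step 2: ref 1 -> FAULT, frames=[4,5,1] (faults so far: 3)
  step 3: ref 4 -> HIT, frames=[4,5,1] (faults so far: 3)
  step 4: ref 2 -> FAULT, evict 4, frames=[2,5,1] (faults so far: 4)
  step 5: ref 4 -> FAULT, evict 5, frames=[2,4,1] (faults so far: 5)
  step 6: ref 1 -> HIT, frames=[2,4,1] (faults so far: 5)
  step 7: ref 1 -> HIT, frames=[2,4,1] (faults so far: 5)
  step 8: ref 2 -> HIT, frames=[2,4,1] (faults so far: 5)
  step 9: ref 1 -> HIT, frames=[2,4,1] (faults so far: 5)
  step 10: ref 2 -> HIT, frames=[2,4,1] (faults so far: 5)
  step 11: ref 2 -> HIT, frames=[2,4,1] (faults so far: 5)
  step 12: ref 5 -> FAULT, evict 1, frames=[2,4,5] (faults so far: 6)
  FIFO total faults: 6
--- LRU ---
  step 0: ref 4 -> FAULT, frames=[4,-,-] (faults so far: 1)
  step 1: ref 5 -> FAULT, frames=[4,5,-] (faults so far: 2)
  step 2: ref 1 -> FAULT, frames=[4,5,1] (faults so far: 3)
  step 3: ref 4 -> HIT, frames=[4,5,1] (faults so far: 3)
  step 4: ref 2 -> FAULT, evict 5, frames=[4,2,1] (faults so far: 4)
  step 5: ref 4 -> HIT, frames=[4,2,1] (faults so far: 4)
  step 6: ref 1 -> HIT, frames=[4,2,1] (faults so far: 4)
  step 7: ref 1 -> HIT, frames=[4,2,1] (faults so far: 4)
  step 8: ref 2 -> HIT, frames=[4,2,1] (faults so far: 4)
  step 9: ref 1 -> HIT, frames=[4,2,1] (faults so far: 4)
  step 10: ref 2 -> HIT, frames=[4,2,1] (faults so far: 4)
  step 11: ref 2 -> HIT, frames=[4,2,1] (faults so far: 4)
  step 12: ref 5 -> FAULT, evict 4, frames=[5,2,1] (faults so far: 5)
  LRU total faults: 5
--- Optimal ---
  step 0: ref 4 -> FAULT, frames=[4,-,-] (faults so far: 1)
  step 1: ref 5 -> FAULT, frames=[4,5,-] (faults so far: 2)
  step 2: ref 1 -> FAULT, frames=[4,5,1] (faults so far: 3)
  step 3: ref 4 -> HIT, frames=[4,5,1] (faults so far: 3)
  step 4: ref 2 -> FAULT, evict 5, frames=[4,2,1] (faults so far: 4)
  step 5: ref 4 -> HIT, frames=[4,2,1] (faults so far: 4)
  step 6: ref 1 -> HIT, frames=[4,2,1] (faults so far: 4)
  step 7: ref 1 -> HIT, frames=[4,2,1] (faults so far: 4)
  step 8: ref 2 -> HIT, frames=[4,2,1] (faults so far: 4)
  step 9: ref 1 -> HIT, frames=[4,2,1] (faults so far: 4)
  step 10: ref 2 -> HIT, frames=[4,2,1] (faults so far: 4)
  step 11: ref 2 -> HIT, frames=[4,2,1] (faults so far: 4)
  step 12: ref 5 -> FAULT, evict 1, frames=[4,2,5] (faults so far: 5)
  Optimal total faults: 5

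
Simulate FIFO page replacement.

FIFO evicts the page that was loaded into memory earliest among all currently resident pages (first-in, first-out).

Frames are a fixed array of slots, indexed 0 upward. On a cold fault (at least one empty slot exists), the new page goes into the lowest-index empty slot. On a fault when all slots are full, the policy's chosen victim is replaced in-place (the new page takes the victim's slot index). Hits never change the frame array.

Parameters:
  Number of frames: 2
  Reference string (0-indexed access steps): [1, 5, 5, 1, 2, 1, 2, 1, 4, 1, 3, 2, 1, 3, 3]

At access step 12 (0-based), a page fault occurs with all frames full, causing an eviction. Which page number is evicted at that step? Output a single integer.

Step 0: ref 1 -> FAULT, frames=[1,-]
Step 1: ref 5 -> FAULT, frames=[1,5]
Step 2: ref 5 -> HIT, frames=[1,5]
Step 3: ref 1 -> HIT, frames=[1,5]
Step 4: ref 2 -> FAULT, evict 1, frames=[2,5]
Step 5: ref 1 -> FAULT, evict 5, frames=[2,1]
Step 6: ref 2 -> HIT, frames=[2,1]
Step 7: ref 1 -> HIT, frames=[2,1]
Step 8: ref 4 -> FAULT, evict 2, frames=[4,1]
Step 9: ref 1 -> HIT, frames=[4,1]
Step 10: ref 3 -> FAULT, evict 1, frames=[4,3]
Step 11: ref 2 -> FAULT, evict 4, frames=[2,3]
Step 12: ref 1 -> FAULT, evict 3, frames=[2,1]
At step 12: evicted page 3

Answer: 3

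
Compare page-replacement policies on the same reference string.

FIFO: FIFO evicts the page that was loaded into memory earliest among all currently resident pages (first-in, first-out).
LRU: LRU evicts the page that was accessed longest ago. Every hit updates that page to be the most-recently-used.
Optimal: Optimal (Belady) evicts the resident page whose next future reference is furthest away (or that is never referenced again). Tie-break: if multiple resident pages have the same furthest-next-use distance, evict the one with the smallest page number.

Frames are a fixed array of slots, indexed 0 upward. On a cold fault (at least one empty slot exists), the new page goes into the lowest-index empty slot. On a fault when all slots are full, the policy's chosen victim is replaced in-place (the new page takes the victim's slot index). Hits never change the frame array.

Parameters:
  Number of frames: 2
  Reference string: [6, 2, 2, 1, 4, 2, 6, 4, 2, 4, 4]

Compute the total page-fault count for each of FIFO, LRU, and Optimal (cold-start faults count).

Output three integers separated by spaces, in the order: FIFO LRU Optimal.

Answer: 8 8 6

Derivation:
--- FIFO ---
  step 0: ref 6 -> FAULT, frames=[6,-] (faults so far: 1)
  step 1: ref 2 -> FAULT, frames=[6,2] (faults so far: 2)
  step 2: ref 2 -> HIT, frames=[6,2] (faults so far: 2)
  step 3: ref 1 -> FAULT, evict 6, frames=[1,2] (faults so far: 3)
  step 4: ref 4 -> FAULT, evict 2, frames=[1,4] (faults so far: 4)
  step 5: ref 2 -> FAULT, evict 1, frames=[2,4] (faults so far: 5)
  step 6: ref 6 -> FAULT, evict 4, frames=[2,6] (faults so far: 6)
  step 7: ref 4 -> FAULT, evict 2, frames=[4,6] (faults so far: 7)
  step 8: ref 2 -> FAULT, evict 6, frames=[4,2] (faults so far: 8)
  step 9: ref 4 -> HIT, frames=[4,2] (faults so far: 8)
  step 10: ref 4 -> HIT, frames=[4,2] (faults so far: 8)
  FIFO total faults: 8
--- LRU ---
  step 0: ref 6 -> FAULT, frames=[6,-] (faults so far: 1)
  step 1: ref 2 -> FAULT, frames=[6,2] (faults so far: 2)
  step 2: ref 2 -> HIT, frames=[6,2] (faults so far: 2)
  step 3: ref 1 -> FAULT, evict 6, frames=[1,2] (faults so far: 3)
  step 4: ref 4 -> FAULT, evict 2, frames=[1,4] (faults so far: 4)
  step 5: ref 2 -> FAULT, evict 1, frames=[2,4] (faults so far: 5)
  step 6: ref 6 -> FAULT, evict 4, frames=[2,6] (faults so far: 6)
  step 7: ref 4 -> FAULT, evict 2, frames=[4,6] (faults so far: 7)
  step 8: ref 2 -> FAULT, evict 6, frames=[4,2] (faults so far: 8)
  step 9: ref 4 -> HIT, frames=[4,2] (faults so far: 8)
  step 10: ref 4 -> HIT, frames=[4,2] (faults so far: 8)
  LRU total faults: 8
--- Optimal ---
  step 0: ref 6 -> FAULT, frames=[6,-] (faults so far: 1)
  step 1: ref 2 -> FAULT, frames=[6,2] (faults so far: 2)
  step 2: ref 2 -> HIT, frames=[6,2] (faults so far: 2)
  step 3: ref 1 -> FAULT, evict 6, frames=[1,2] (faults so far: 3)
  step 4: ref 4 -> FAULT, evict 1, frames=[4,2] (faults so far: 4)
  step 5: ref 2 -> HIT, frames=[4,2] (faults so far: 4)
  step 6: ref 6 -> FAULT, evict 2, frames=[4,6] (faults so far: 5)
  step 7: ref 4 -> HIT, frames=[4,6] (faults so far: 5)
  step 8: ref 2 -> FAULT, evict 6, frames=[4,2] (faults so far: 6)
  step 9: ref 4 -> HIT, frames=[4,2] (faults so far: 6)
  step 10: ref 4 -> HIT, frames=[4,2] (faults so far: 6)
  Optimal total faults: 6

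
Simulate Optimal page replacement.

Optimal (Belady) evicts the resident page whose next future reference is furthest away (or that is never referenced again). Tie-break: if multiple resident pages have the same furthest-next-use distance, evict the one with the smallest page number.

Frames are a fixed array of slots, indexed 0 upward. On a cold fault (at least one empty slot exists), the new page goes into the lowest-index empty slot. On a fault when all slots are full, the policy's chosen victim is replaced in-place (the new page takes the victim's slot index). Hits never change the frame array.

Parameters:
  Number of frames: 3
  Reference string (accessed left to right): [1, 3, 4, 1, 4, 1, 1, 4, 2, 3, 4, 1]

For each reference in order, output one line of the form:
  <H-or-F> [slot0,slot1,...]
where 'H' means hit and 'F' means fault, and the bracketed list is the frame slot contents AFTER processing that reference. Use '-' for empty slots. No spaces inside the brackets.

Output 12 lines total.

F [1,-,-]
F [1,3,-]
F [1,3,4]
H [1,3,4]
H [1,3,4]
H [1,3,4]
H [1,3,4]
H [1,3,4]
F [2,3,4]
H [2,3,4]
H [2,3,4]
F [1,3,4]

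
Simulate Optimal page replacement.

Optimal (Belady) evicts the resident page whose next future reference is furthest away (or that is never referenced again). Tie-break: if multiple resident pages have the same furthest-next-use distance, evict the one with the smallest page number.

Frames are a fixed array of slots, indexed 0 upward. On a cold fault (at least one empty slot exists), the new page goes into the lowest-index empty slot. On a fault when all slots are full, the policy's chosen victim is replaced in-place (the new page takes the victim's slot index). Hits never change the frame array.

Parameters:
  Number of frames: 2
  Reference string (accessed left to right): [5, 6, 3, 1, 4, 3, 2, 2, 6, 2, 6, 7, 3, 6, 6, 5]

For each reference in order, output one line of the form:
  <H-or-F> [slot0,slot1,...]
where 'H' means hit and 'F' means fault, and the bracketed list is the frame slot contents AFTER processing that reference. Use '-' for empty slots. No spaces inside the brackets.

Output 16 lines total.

F [5,-]
F [5,6]
F [3,6]
F [3,1]
F [3,4]
H [3,4]
F [3,2]
H [3,2]
F [6,2]
H [6,2]
H [6,2]
F [6,7]
F [6,3]
H [6,3]
H [6,3]
F [6,5]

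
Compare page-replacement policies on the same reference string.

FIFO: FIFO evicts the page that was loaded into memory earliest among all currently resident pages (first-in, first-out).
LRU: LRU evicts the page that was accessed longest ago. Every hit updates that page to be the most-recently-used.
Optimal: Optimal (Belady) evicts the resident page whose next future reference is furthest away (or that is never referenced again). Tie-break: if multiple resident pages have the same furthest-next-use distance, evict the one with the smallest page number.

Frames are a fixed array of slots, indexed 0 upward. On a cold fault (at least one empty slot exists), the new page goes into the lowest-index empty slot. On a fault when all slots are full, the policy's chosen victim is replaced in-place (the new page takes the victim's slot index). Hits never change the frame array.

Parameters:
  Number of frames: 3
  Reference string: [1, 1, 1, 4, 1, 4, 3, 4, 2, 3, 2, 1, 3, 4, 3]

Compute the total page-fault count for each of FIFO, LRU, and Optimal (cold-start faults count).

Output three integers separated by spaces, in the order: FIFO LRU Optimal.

Answer: 7 6 5

Derivation:
--- FIFO ---
  step 0: ref 1 -> FAULT, frames=[1,-,-] (faults so far: 1)
  step 1: ref 1 -> HIT, frames=[1,-,-] (faults so far: 1)
  step 2: ref 1 -> HIT, frames=[1,-,-] (faults so far: 1)
  step 3: ref 4 -> FAULT, frames=[1,4,-] (faults so far: 2)
  step 4: ref 1 -> HIT, frames=[1,4,-] (faults so far: 2)
  step 5: ref 4 -> HIT, frames=[1,4,-] (faults so far: 2)
  step 6: ref 3 -> FAULT, frames=[1,4,3] (faults so far: 3)
  step 7: ref 4 -> HIT, frames=[1,4,3] (faults so far: 3)
  step 8: ref 2 -> FAULT, evict 1, frames=[2,4,3] (faults so far: 4)
  step 9: ref 3 -> HIT, frames=[2,4,3] (faults so far: 4)
  step 10: ref 2 -> HIT, frames=[2,4,3] (faults so far: 4)
  step 11: ref 1 -> FAULT, evict 4, frames=[2,1,3] (faults so far: 5)
  step 12: ref 3 -> HIT, frames=[2,1,3] (faults so far: 5)
  step 13: ref 4 -> FAULT, evict 3, frames=[2,1,4] (faults so far: 6)
  step 14: ref 3 -> FAULT, evict 2, frames=[3,1,4] (faults so far: 7)
  FIFO total faults: 7
--- LRU ---
  step 0: ref 1 -> FAULT, frames=[1,-,-] (faults so far: 1)
  step 1: ref 1 -> HIT, frames=[1,-,-] (faults so far: 1)
  step 2: ref 1 -> HIT, frames=[1,-,-] (faults so far: 1)
  step 3: ref 4 -> FAULT, frames=[1,4,-] (faults so far: 2)
  step 4: ref 1 -> HIT, frames=[1,4,-] (faults so far: 2)
  step 5: ref 4 -> HIT, frames=[1,4,-] (faults so far: 2)
  step 6: ref 3 -> FAULT, frames=[1,4,3] (faults so far: 3)
  step 7: ref 4 -> HIT, frames=[1,4,3] (faults so far: 3)
  step 8: ref 2 -> FAULT, evict 1, frames=[2,4,3] (faults so far: 4)
  step 9: ref 3 -> HIT, frames=[2,4,3] (faults so far: 4)
  step 10: ref 2 -> HIT, frames=[2,4,3] (faults so far: 4)
  step 11: ref 1 -> FAULT, evict 4, frames=[2,1,3] (faults so far: 5)
  step 12: ref 3 -> HIT, frames=[2,1,3] (faults so far: 5)
  step 13: ref 4 -> FAULT, evict 2, frames=[4,1,3] (faults so far: 6)
  step 14: ref 3 -> HIT, frames=[4,1,3] (faults so far: 6)
  LRU total faults: 6
--- Optimal ---
  step 0: ref 1 -> FAULT, frames=[1,-,-] (faults so far: 1)
  step 1: ref 1 -> HIT, frames=[1,-,-] (faults so far: 1)
  step 2: ref 1 -> HIT, frames=[1,-,-] (faults so far: 1)
  step 3: ref 4 -> FAULT, frames=[1,4,-] (faults so far: 2)
  step 4: ref 1 -> HIT, frames=[1,4,-] (faults so far: 2)
  step 5: ref 4 -> HIT, frames=[1,4,-] (faults so far: 2)
  step 6: ref 3 -> FAULT, frames=[1,4,3] (faults so far: 3)
  step 7: ref 4 -> HIT, frames=[1,4,3] (faults so far: 3)
  step 8: ref 2 -> FAULT, evict 4, frames=[1,2,3] (faults so far: 4)
  step 9: ref 3 -> HIT, frames=[1,2,3] (faults so far: 4)
  step 10: ref 2 -> HIT, frames=[1,2,3] (faults so far: 4)
  step 11: ref 1 -> HIT, frames=[1,2,3] (faults so far: 4)
  step 12: ref 3 -> HIT, frames=[1,2,3] (faults so far: 4)
  step 13: ref 4 -> FAULT, evict 1, frames=[4,2,3] (faults so far: 5)
  step 14: ref 3 -> HIT, frames=[4,2,3] (faults so far: 5)
  Optimal total faults: 5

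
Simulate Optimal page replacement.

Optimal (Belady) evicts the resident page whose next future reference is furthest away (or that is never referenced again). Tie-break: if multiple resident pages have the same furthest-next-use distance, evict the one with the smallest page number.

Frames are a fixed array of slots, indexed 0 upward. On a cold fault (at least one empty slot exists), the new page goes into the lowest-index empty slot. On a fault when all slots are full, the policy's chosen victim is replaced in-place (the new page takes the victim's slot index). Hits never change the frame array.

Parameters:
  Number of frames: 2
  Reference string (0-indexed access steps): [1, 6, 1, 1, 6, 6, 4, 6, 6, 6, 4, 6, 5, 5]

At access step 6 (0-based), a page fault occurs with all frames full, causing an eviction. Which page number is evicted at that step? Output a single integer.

Answer: 1

Derivation:
Step 0: ref 1 -> FAULT, frames=[1,-]
Step 1: ref 6 -> FAULT, frames=[1,6]
Step 2: ref 1 -> HIT, frames=[1,6]
Step 3: ref 1 -> HIT, frames=[1,6]
Step 4: ref 6 -> HIT, frames=[1,6]
Step 5: ref 6 -> HIT, frames=[1,6]
Step 6: ref 4 -> FAULT, evict 1, frames=[4,6]
At step 6: evicted page 1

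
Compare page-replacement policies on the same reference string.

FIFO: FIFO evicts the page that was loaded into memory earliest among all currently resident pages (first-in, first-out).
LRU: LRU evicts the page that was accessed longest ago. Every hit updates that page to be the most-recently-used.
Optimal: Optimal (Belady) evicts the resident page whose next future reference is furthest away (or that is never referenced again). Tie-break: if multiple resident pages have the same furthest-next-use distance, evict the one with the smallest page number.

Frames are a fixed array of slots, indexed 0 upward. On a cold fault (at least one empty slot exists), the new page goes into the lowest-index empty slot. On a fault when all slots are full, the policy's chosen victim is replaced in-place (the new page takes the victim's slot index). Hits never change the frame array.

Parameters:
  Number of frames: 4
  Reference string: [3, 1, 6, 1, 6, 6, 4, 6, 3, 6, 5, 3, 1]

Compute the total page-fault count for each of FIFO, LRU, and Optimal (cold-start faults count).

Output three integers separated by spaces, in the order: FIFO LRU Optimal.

--- FIFO ---
  step 0: ref 3 -> FAULT, frames=[3,-,-,-] (faults so far: 1)
  step 1: ref 1 -> FAULT, frames=[3,1,-,-] (faults so far: 2)
  step 2: ref 6 -> FAULT, frames=[3,1,6,-] (faults so far: 3)
  step 3: ref 1 -> HIT, frames=[3,1,6,-] (faults so far: 3)
  step 4: ref 6 -> HIT, frames=[3,1,6,-] (faults so far: 3)
  step 5: ref 6 -> HIT, frames=[3,1,6,-] (faults so far: 3)
  step 6: ref 4 -> FAULT, frames=[3,1,6,4] (faults so far: 4)
  step 7: ref 6 -> HIT, frames=[3,1,6,4] (faults so far: 4)
  step 8: ref 3 -> HIT, frames=[3,1,6,4] (faults so far: 4)
  step 9: ref 6 -> HIT, frames=[3,1,6,4] (faults so far: 4)
  step 10: ref 5 -> FAULT, evict 3, frames=[5,1,6,4] (faults so far: 5)
  step 11: ref 3 -> FAULT, evict 1, frames=[5,3,6,4] (faults so far: 6)
  step 12: ref 1 -> FAULT, evict 6, frames=[5,3,1,4] (faults so far: 7)
  FIFO total faults: 7
--- LRU ---
  step 0: ref 3 -> FAULT, frames=[3,-,-,-] (faults so far: 1)
  step 1: ref 1 -> FAULT, frames=[3,1,-,-] (faults so far: 2)
  step 2: ref 6 -> FAULT, frames=[3,1,6,-] (faults so far: 3)
  step 3: ref 1 -> HIT, frames=[3,1,6,-] (faults so far: 3)
  step 4: ref 6 -> HIT, frames=[3,1,6,-] (faults so far: 3)
  step 5: ref 6 -> HIT, frames=[3,1,6,-] (faults so far: 3)
  step 6: ref 4 -> FAULT, frames=[3,1,6,4] (faults so far: 4)
  step 7: ref 6 -> HIT, frames=[3,1,6,4] (faults so far: 4)
  step 8: ref 3 -> HIT, frames=[3,1,6,4] (faults so far: 4)
  step 9: ref 6 -> HIT, frames=[3,1,6,4] (faults so far: 4)
  step 10: ref 5 -> FAULT, evict 1, frames=[3,5,6,4] (faults so far: 5)
  step 11: ref 3 -> HIT, frames=[3,5,6,4] (faults so far: 5)
  step 12: ref 1 -> FAULT, evict 4, frames=[3,5,6,1] (faults so far: 6)
  LRU total faults: 6
--- Optimal ---
  step 0: ref 3 -> FAULT, frames=[3,-,-,-] (faults so far: 1)
  step 1: ref 1 -> FAULT, frames=[3,1,-,-] (faults so far: 2)
  step 2: ref 6 -> FAULT, frames=[3,1,6,-] (faults so far: 3)
  step 3: ref 1 -> HIT, frames=[3,1,6,-] (faults so far: 3)
  step 4: ref 6 -> HIT, frames=[3,1,6,-] (faults so far: 3)
  step 5: ref 6 -> HIT, frames=[3,1,6,-] (faults so far: 3)
  step 6: ref 4 -> FAULT, frames=[3,1,6,4] (faults so far: 4)
  step 7: ref 6 -> HIT, frames=[3,1,6,4] (faults so far: 4)
  step 8: ref 3 -> HIT, frames=[3,1,6,4] (faults so far: 4)
  step 9: ref 6 -> HIT, frames=[3,1,6,4] (faults so far: 4)
  step 10: ref 5 -> FAULT, evict 4, frames=[3,1,6,5] (faults so far: 5)
  step 11: ref 3 -> HIT, frames=[3,1,6,5] (faults so far: 5)
  step 12: ref 1 -> HIT, frames=[3,1,6,5] (faults so far: 5)
  Optimal total faults: 5

Answer: 7 6 5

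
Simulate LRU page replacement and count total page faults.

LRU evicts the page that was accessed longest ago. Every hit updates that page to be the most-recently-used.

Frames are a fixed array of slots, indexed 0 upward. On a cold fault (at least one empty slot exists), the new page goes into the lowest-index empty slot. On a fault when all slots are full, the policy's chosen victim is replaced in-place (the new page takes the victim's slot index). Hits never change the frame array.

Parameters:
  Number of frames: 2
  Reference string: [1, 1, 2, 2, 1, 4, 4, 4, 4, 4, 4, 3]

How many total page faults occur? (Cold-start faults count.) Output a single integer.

Step 0: ref 1 → FAULT, frames=[1,-]
Step 1: ref 1 → HIT, frames=[1,-]
Step 2: ref 2 → FAULT, frames=[1,2]
Step 3: ref 2 → HIT, frames=[1,2]
Step 4: ref 1 → HIT, frames=[1,2]
Step 5: ref 4 → FAULT (evict 2), frames=[1,4]
Step 6: ref 4 → HIT, frames=[1,4]
Step 7: ref 4 → HIT, frames=[1,4]
Step 8: ref 4 → HIT, frames=[1,4]
Step 9: ref 4 → HIT, frames=[1,4]
Step 10: ref 4 → HIT, frames=[1,4]
Step 11: ref 3 → FAULT (evict 1), frames=[3,4]
Total faults: 4

Answer: 4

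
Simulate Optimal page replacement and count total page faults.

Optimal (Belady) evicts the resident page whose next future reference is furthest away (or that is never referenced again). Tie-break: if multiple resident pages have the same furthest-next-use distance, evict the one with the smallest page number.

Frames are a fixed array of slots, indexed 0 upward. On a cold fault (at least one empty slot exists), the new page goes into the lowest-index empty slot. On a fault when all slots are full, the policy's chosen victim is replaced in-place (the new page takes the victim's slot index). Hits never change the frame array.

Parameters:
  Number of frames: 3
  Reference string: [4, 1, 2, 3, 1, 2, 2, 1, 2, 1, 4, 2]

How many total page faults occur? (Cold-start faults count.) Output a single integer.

Answer: 5

Derivation:
Step 0: ref 4 → FAULT, frames=[4,-,-]
Step 1: ref 1 → FAULT, frames=[4,1,-]
Step 2: ref 2 → FAULT, frames=[4,1,2]
Step 3: ref 3 → FAULT (evict 4), frames=[3,1,2]
Step 4: ref 1 → HIT, frames=[3,1,2]
Step 5: ref 2 → HIT, frames=[3,1,2]
Step 6: ref 2 → HIT, frames=[3,1,2]
Step 7: ref 1 → HIT, frames=[3,1,2]
Step 8: ref 2 → HIT, frames=[3,1,2]
Step 9: ref 1 → HIT, frames=[3,1,2]
Step 10: ref 4 → FAULT (evict 1), frames=[3,4,2]
Step 11: ref 2 → HIT, frames=[3,4,2]
Total faults: 5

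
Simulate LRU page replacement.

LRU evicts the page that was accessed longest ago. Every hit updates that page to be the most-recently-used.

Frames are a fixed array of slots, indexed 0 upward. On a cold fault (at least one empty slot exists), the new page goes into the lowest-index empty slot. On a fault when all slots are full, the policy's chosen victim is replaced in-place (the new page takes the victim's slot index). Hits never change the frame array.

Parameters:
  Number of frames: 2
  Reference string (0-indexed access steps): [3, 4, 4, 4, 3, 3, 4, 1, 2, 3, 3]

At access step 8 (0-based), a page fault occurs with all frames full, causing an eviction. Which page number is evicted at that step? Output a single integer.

Answer: 4

Derivation:
Step 0: ref 3 -> FAULT, frames=[3,-]
Step 1: ref 4 -> FAULT, frames=[3,4]
Step 2: ref 4 -> HIT, frames=[3,4]
Step 3: ref 4 -> HIT, frames=[3,4]
Step 4: ref 3 -> HIT, frames=[3,4]
Step 5: ref 3 -> HIT, frames=[3,4]
Step 6: ref 4 -> HIT, frames=[3,4]
Step 7: ref 1 -> FAULT, evict 3, frames=[1,4]
Step 8: ref 2 -> FAULT, evict 4, frames=[1,2]
At step 8: evicted page 4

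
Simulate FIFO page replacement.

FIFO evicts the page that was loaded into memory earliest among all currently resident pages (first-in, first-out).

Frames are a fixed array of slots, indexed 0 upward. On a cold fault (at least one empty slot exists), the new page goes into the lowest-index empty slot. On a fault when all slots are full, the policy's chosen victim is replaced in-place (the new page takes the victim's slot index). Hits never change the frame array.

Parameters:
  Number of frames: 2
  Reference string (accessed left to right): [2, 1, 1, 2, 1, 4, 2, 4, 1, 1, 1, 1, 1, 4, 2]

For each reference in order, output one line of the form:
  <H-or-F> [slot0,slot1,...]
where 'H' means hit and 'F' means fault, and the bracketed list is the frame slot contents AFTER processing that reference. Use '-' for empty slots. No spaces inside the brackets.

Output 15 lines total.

F [2,-]
F [2,1]
H [2,1]
H [2,1]
H [2,1]
F [4,1]
F [4,2]
H [4,2]
F [1,2]
H [1,2]
H [1,2]
H [1,2]
H [1,2]
F [1,4]
F [2,4]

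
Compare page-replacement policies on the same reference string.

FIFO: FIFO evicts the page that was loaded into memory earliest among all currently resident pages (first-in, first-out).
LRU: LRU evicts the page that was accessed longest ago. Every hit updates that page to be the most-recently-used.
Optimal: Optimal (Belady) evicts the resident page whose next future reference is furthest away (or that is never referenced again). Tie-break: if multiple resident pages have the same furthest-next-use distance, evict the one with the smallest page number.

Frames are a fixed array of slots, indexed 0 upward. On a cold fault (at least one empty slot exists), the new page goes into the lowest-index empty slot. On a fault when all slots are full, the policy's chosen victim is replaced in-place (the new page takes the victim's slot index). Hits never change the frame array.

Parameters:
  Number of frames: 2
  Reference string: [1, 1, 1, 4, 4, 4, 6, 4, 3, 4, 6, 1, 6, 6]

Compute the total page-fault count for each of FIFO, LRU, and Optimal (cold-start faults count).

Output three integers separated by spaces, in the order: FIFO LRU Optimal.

--- FIFO ---
  step 0: ref 1 -> FAULT, frames=[1,-] (faults so far: 1)
  step 1: ref 1 -> HIT, frames=[1,-] (faults so far: 1)
  step 2: ref 1 -> HIT, frames=[1,-] (faults so far: 1)
  step 3: ref 4 -> FAULT, frames=[1,4] (faults so far: 2)
  step 4: ref 4 -> HIT, frames=[1,4] (faults so far: 2)
  step 5: ref 4 -> HIT, frames=[1,4] (faults so far: 2)
  step 6: ref 6 -> FAULT, evict 1, frames=[6,4] (faults so far: 3)
  step 7: ref 4 -> HIT, frames=[6,4] (faults so far: 3)
  step 8: ref 3 -> FAULT, evict 4, frames=[6,3] (faults so far: 4)
  step 9: ref 4 -> FAULT, evict 6, frames=[4,3] (faults so far: 5)
  step 10: ref 6 -> FAULT, evict 3, frames=[4,6] (faults so far: 6)
  step 11: ref 1 -> FAULT, evict 4, frames=[1,6] (faults so far: 7)
  step 12: ref 6 -> HIT, frames=[1,6] (faults so far: 7)
  step 13: ref 6 -> HIT, frames=[1,6] (faults so far: 7)
  FIFO total faults: 7
--- LRU ---
  step 0: ref 1 -> FAULT, frames=[1,-] (faults so far: 1)
  step 1: ref 1 -> HIT, frames=[1,-] (faults so far: 1)
  step 2: ref 1 -> HIT, frames=[1,-] (faults so far: 1)
  step 3: ref 4 -> FAULT, frames=[1,4] (faults so far: 2)
  step 4: ref 4 -> HIT, frames=[1,4] (faults so far: 2)
  step 5: ref 4 -> HIT, frames=[1,4] (faults so far: 2)
  step 6: ref 6 -> FAULT, evict 1, frames=[6,4] (faults so far: 3)
  step 7: ref 4 -> HIT, frames=[6,4] (faults so far: 3)
  step 8: ref 3 -> FAULT, evict 6, frames=[3,4] (faults so far: 4)
  step 9: ref 4 -> HIT, frames=[3,4] (faults so far: 4)
  step 10: ref 6 -> FAULT, evict 3, frames=[6,4] (faults so far: 5)
  step 11: ref 1 -> FAULT, evict 4, frames=[6,1] (faults so far: 6)
  step 12: ref 6 -> HIT, frames=[6,1] (faults so far: 6)
  step 13: ref 6 -> HIT, frames=[6,1] (faults so far: 6)
  LRU total faults: 6
--- Optimal ---
  step 0: ref 1 -> FAULT, frames=[1,-] (faults so far: 1)
  step 1: ref 1 -> HIT, frames=[1,-] (faults so far: 1)
  step 2: ref 1 -> HIT, frames=[1,-] (faults so far: 1)
  step 3: ref 4 -> FAULT, frames=[1,4] (faults so far: 2)
  step 4: ref 4 -> HIT, frames=[1,4] (faults so far: 2)
  step 5: ref 4 -> HIT, frames=[1,4] (faults so far: 2)
  step 6: ref 6 -> FAULT, evict 1, frames=[6,4] (faults so far: 3)
  step 7: ref 4 -> HIT, frames=[6,4] (faults so far: 3)
  step 8: ref 3 -> FAULT, evict 6, frames=[3,4] (faults so far: 4)
  step 9: ref 4 -> HIT, frames=[3,4] (faults so far: 4)
  step 10: ref 6 -> FAULT, evict 3, frames=[6,4] (faults so far: 5)
  step 11: ref 1 -> FAULT, evict 4, frames=[6,1] (faults so far: 6)
  step 12: ref 6 -> HIT, frames=[6,1] (faults so far: 6)
  step 13: ref 6 -> HIT, frames=[6,1] (faults so far: 6)
  Optimal total faults: 6

Answer: 7 6 6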